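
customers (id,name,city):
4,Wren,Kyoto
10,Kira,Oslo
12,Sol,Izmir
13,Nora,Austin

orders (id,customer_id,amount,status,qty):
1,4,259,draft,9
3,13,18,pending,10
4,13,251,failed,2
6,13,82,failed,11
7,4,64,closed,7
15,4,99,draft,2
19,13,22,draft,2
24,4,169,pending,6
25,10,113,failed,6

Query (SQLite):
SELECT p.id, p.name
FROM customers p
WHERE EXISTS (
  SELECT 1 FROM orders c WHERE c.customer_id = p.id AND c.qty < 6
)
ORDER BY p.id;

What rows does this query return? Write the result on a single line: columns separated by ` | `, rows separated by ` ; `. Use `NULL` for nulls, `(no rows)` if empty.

4 | Wren ; 13 | Nora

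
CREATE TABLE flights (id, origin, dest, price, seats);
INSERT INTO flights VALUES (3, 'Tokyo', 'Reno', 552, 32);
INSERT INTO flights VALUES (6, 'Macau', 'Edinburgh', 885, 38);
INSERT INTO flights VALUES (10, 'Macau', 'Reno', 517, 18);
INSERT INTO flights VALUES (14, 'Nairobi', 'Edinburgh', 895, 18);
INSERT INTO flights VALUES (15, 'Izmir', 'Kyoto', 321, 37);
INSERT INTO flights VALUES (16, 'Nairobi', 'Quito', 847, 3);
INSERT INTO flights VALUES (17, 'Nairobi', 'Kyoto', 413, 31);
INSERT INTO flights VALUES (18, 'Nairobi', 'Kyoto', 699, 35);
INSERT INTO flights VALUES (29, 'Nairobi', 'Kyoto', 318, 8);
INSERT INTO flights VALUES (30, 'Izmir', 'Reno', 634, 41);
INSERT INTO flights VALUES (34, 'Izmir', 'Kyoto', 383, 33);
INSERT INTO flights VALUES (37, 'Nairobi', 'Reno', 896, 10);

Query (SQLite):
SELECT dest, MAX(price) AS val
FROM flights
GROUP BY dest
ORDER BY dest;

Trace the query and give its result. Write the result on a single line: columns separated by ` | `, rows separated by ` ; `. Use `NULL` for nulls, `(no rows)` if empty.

Edinburgh | 895 ; Kyoto | 699 ; Quito | 847 ; Reno | 896

Partition flights by dest; compute MAX(price) within each group.
  Edinburgh: ids {6, 14} → MAX(price)=895
  Kyoto: ids {15, 17, 18, 29, 34} → MAX(price)=699
  Quito: ids {16} → MAX(price)=847
  Reno: ids {3, 10, 30, 37} → MAX(price)=896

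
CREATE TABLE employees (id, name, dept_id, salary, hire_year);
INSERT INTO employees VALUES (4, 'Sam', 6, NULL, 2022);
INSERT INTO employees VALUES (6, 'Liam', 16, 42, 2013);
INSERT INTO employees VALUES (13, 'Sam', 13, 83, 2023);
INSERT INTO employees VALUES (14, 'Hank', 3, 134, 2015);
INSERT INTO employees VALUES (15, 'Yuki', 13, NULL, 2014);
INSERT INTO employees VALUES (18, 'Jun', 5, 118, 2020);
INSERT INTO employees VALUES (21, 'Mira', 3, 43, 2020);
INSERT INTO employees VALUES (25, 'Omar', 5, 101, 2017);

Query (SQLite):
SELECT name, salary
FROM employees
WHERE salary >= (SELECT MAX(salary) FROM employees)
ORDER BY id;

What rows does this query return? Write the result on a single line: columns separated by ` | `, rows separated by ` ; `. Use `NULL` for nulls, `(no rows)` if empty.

Scalar subquery: MAX(salary) over all employees rows = 134.
Keep rows where salary >= that value.

Hank | 134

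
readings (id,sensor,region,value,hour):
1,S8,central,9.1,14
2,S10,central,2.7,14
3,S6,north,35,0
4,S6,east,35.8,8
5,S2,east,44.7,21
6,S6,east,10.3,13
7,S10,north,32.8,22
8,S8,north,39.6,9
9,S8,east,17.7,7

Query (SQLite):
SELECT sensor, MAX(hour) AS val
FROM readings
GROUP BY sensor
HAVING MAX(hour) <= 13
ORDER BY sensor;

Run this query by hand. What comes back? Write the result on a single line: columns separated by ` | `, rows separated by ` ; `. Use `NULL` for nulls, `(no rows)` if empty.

Partition readings by sensor; compute MAX(hour) within each group.
HAVING: keep groups where MAX(hour) <= 13.
  S10: ids {2, 7} → MAX(hour)=22
  S2: ids {5} → MAX(hour)=21
  S6: ids {3, 4, 6} → MAX(hour)=13
  S8: ids {1, 8, 9} → MAX(hour)=14

S6 | 13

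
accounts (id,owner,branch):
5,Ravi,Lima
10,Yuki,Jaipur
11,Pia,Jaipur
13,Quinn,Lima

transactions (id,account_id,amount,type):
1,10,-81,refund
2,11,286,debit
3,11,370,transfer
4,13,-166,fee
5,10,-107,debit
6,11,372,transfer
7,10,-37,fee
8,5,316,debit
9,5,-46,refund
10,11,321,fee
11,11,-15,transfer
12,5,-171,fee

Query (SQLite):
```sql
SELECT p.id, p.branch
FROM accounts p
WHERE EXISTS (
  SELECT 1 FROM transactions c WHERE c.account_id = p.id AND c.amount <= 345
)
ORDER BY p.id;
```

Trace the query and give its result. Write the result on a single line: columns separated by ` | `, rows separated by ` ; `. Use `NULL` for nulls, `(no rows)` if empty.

5 | Lima ; 10 | Jaipur ; 11 | Jaipur ; 13 | Lima

For each accounts row, check whether any transactions with matching account_id has amount <= 345.
Keep rows where that is true.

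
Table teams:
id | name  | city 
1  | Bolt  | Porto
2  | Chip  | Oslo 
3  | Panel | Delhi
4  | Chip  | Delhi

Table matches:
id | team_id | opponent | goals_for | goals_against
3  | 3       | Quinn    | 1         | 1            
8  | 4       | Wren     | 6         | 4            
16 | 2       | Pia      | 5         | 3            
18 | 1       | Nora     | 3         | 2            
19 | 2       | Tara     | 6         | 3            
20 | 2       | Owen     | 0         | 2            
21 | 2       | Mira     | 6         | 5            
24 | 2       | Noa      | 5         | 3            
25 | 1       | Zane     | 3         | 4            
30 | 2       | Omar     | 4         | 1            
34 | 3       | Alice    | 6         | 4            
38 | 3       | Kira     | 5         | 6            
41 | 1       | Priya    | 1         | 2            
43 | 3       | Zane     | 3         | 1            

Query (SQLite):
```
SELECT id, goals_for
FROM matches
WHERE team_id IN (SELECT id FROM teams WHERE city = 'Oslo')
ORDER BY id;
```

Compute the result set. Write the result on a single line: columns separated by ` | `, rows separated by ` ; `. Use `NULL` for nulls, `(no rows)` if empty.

16 | 5 ; 19 | 6 ; 20 | 0 ; 21 | 6 ; 24 | 5 ; 30 | 4

Inner query: teams.id where city = 'Oslo'.
Outer: keep matches rows whose team_id is in that set.
Inner query → {2}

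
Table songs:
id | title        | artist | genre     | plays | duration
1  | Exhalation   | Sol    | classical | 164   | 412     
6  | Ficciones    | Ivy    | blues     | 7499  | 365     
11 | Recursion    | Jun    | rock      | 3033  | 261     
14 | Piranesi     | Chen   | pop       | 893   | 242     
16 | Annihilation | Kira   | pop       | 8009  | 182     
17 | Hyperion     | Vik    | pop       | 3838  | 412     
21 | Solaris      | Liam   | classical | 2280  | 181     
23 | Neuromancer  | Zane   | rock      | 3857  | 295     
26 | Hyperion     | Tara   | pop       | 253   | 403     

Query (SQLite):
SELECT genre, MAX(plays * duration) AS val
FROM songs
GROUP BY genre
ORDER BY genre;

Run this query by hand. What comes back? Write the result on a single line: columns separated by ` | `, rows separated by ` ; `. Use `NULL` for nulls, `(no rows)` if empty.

For each row compute plays * duration.
Group by genre; take MAX of the expression per group.
  blues: ids {6} → MAX(plays * duration)=2737135
  classical: ids {1, 21} → MAX(plays * duration)=412680
  pop: ids {14, 16, 17, 26} → MAX(plays * duration)=1581256
  rock: ids {11, 23} → MAX(plays * duration)=1137815

blues | 2737135 ; classical | 412680 ; pop | 1581256 ; rock | 1137815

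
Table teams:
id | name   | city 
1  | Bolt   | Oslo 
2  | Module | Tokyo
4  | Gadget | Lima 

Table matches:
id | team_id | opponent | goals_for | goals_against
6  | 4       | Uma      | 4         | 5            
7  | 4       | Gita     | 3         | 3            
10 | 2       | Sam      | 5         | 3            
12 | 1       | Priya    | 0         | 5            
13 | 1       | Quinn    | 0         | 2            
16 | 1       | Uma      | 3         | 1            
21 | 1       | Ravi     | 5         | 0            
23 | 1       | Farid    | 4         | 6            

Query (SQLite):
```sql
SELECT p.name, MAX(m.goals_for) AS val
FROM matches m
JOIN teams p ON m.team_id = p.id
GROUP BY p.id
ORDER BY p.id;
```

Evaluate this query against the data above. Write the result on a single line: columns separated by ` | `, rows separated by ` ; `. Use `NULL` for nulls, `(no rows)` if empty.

Bolt | 5 ; Module | 5 ; Gadget | 4

Join each matches row to its teams via team_id.
Group joined rows by teams.id; compute MAX(m.goals_for) per group.
  1: ids {12, 13, 16, 21, 23} → MAX(m.goals_for)=5
  2: ids {10} → MAX(m.goals_for)=5
  4: ids {6, 7} → MAX(m.goals_for)=4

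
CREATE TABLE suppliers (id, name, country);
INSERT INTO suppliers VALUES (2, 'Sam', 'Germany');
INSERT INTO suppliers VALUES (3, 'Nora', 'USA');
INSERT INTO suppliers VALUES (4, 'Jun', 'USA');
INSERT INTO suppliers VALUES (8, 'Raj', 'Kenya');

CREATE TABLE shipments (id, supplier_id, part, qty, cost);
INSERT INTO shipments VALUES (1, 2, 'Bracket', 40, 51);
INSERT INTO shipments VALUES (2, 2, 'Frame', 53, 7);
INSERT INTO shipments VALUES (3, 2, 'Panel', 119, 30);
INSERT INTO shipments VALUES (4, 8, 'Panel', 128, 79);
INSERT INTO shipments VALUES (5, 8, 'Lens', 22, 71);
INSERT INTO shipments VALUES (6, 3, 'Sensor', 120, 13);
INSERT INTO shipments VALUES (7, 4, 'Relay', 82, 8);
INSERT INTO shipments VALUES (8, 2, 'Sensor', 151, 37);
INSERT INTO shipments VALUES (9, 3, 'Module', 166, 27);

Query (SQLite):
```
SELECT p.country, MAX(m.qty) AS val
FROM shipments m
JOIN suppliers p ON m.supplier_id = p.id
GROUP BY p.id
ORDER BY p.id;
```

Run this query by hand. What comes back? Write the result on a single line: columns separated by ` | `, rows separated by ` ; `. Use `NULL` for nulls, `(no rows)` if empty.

Join each shipments row to its suppliers via supplier_id.
Group joined rows by suppliers.id; compute MAX(m.qty) per group.
  2: ids {1, 2, 3, 8} → MAX(m.qty)=151
  3: ids {6, 9} → MAX(m.qty)=166
  4: ids {7} → MAX(m.qty)=82
  8: ids {4, 5} → MAX(m.qty)=128

Germany | 151 ; USA | 166 ; USA | 82 ; Kenya | 128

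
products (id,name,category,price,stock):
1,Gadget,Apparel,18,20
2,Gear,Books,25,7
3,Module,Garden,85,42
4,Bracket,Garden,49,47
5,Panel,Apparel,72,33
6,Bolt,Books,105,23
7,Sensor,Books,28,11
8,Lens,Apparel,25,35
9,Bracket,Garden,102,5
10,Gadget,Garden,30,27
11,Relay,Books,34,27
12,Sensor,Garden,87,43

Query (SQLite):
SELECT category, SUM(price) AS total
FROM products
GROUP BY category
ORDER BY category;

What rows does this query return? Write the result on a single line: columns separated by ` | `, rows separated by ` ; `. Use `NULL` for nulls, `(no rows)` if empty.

Partition products by category; compute SUM(price) within each group.
  Apparel: ids {1, 5, 8} → SUM(price)=115
  Books: ids {2, 6, 7, 11} → SUM(price)=192
  Garden: ids {3, 4, 9, 10, 12} → SUM(price)=353

Apparel | 115 ; Books | 192 ; Garden | 353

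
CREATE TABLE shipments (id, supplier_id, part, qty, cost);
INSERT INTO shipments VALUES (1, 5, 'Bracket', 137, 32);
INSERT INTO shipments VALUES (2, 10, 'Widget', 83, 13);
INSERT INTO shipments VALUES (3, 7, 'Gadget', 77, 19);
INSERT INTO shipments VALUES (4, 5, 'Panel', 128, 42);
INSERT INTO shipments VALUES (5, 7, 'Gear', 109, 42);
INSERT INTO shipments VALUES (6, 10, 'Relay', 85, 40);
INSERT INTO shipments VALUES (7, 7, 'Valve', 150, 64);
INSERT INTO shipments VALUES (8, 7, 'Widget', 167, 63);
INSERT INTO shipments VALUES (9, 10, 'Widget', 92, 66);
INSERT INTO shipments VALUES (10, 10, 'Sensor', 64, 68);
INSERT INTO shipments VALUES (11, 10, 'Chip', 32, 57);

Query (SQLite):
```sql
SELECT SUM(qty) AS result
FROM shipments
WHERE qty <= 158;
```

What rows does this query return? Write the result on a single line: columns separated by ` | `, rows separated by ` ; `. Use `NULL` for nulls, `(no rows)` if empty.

957

Rows where qty <= 158 → qty values: [137, 83, 77, 128, 109, 85, 150, 92, 64, 32].
SUM of non-NULL values = 957.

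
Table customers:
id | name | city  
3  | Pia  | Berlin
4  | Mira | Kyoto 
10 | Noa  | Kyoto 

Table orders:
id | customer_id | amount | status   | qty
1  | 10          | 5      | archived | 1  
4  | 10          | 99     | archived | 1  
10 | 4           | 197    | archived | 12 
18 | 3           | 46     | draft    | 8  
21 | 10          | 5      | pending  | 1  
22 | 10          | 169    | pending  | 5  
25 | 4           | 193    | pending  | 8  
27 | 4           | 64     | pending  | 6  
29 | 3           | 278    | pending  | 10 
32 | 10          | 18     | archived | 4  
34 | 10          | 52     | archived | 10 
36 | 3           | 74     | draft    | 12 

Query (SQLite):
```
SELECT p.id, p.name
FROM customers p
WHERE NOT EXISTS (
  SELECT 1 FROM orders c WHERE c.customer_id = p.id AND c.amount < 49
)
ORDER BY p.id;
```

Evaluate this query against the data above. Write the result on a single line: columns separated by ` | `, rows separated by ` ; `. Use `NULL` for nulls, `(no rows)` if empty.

For each customers row, check whether any orders with matching customer_id has amount < 49.
Keep rows where that is false.

4 | Mira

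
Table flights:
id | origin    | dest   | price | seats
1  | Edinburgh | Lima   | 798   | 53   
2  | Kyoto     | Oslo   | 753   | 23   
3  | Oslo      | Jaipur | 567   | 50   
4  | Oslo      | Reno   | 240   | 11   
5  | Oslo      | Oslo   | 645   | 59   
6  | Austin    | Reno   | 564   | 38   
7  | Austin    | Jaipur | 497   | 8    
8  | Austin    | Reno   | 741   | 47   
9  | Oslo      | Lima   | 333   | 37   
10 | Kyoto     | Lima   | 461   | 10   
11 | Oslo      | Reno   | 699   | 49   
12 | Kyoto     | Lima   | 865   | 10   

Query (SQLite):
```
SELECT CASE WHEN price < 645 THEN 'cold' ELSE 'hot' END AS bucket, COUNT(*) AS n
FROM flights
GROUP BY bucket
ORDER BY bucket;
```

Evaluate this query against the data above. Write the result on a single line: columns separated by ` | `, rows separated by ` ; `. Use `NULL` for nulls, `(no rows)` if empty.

cold | 6 ; hot | 6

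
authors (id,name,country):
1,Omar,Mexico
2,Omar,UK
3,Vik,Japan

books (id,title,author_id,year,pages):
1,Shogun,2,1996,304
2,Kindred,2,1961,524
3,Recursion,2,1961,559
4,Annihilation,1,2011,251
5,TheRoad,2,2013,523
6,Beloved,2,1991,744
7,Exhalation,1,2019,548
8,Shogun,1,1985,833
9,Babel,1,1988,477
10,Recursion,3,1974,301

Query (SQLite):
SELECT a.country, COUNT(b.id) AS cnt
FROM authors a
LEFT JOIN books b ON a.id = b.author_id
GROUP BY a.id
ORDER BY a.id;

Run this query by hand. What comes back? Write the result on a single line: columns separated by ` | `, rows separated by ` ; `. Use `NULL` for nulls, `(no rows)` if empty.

Mexico | 4 ; UK | 5 ; Japan | 1

LEFT JOIN keeps every authors row; unmatched ones get NULL for books columns.
Group by authors.id and compute COUNT(b.id). COUNT(col) of an all-NULL group is 0.
  1: ids {4, 7, 8, 9} → COUNT(b.id)=4
  2: ids {1, 2, 3, 5, 6} → COUNT(b.id)=5
  3: ids {10} → COUNT(b.id)=1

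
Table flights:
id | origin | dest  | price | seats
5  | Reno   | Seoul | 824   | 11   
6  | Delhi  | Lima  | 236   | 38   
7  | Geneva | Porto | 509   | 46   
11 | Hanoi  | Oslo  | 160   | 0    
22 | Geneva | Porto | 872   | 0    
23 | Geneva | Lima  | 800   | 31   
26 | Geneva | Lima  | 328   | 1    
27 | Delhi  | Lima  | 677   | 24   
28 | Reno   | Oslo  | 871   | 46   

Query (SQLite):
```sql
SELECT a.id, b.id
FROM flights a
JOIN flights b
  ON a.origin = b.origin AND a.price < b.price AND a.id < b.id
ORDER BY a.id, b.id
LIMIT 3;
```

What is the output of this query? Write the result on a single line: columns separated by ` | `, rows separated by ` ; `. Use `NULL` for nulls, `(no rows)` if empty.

5 | 28 ; 6 | 27 ; 7 | 22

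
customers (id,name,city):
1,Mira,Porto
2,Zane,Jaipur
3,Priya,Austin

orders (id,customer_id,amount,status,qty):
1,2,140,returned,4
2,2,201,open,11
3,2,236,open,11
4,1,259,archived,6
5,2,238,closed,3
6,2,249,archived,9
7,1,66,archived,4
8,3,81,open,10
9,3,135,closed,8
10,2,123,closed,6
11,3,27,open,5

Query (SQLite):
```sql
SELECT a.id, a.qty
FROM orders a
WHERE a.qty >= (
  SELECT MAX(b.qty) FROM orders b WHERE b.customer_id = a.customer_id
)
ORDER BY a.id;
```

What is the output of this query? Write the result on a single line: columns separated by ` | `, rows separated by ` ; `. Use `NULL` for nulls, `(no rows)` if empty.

2 | 11 ; 3 | 11 ; 4 | 6 ; 8 | 10

For each orders row a, compute MAX(qty) over rows sharing a.customer_id.
Keep row a if a.qty >= that per-group MAX.
  customer_id=1: MAX(qty) = 6
  customer_id=2: MAX(qty) = 11
  customer_id=3: MAX(qty) = 10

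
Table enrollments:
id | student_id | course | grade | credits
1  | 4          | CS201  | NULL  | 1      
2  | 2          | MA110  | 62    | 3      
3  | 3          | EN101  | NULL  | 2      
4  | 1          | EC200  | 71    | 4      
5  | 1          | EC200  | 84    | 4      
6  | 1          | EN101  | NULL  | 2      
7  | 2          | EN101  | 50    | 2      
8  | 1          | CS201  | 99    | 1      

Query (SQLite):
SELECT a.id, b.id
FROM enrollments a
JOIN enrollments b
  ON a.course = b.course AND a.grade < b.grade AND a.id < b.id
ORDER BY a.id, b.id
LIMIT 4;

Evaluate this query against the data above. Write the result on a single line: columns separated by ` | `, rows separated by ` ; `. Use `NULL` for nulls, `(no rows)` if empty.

Pairs (a,b) with same course, a.grade < b.grade, a.id < b.id.
course groups: CS201:{1,8} EC200:{4,5} EN101:{3,6,7} MA110:{2}
Ordered by (a.id, b.id); first 4.

4 | 5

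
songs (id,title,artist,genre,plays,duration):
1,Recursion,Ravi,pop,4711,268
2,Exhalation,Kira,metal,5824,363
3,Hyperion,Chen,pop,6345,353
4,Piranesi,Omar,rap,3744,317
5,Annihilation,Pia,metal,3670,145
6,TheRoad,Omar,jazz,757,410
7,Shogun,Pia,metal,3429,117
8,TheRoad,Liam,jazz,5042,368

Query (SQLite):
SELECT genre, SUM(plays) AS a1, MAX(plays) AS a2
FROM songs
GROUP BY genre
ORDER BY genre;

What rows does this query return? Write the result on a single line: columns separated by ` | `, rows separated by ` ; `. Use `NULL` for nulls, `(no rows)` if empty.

jazz | 5799 | 5042 ; metal | 12923 | 5824 ; pop | 11056 | 6345 ; rap | 3744 | 3744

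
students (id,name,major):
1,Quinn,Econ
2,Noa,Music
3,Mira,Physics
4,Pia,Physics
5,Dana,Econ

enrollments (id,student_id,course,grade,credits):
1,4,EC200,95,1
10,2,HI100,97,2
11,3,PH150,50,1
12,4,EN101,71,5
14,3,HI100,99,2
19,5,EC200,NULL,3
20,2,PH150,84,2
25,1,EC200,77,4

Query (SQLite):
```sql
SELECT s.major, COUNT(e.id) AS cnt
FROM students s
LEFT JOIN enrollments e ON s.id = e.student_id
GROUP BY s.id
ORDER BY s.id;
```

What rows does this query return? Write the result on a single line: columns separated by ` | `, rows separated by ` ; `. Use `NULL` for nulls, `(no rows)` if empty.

LEFT JOIN keeps every students row; unmatched ones get NULL for enrollments columns.
Group by students.id and compute COUNT(e.id). COUNT(col) of an all-NULL group is 0.
  1: ids {25} → COUNT(e.id)=1
  2: ids {10, 20} → COUNT(e.id)=2
  3: ids {11, 14} → COUNT(e.id)=2
  4: ids {1, 12} → COUNT(e.id)=2
  5: ids {19} → COUNT(e.id)=1

Econ | 1 ; Music | 2 ; Physics | 2 ; Physics | 2 ; Econ | 1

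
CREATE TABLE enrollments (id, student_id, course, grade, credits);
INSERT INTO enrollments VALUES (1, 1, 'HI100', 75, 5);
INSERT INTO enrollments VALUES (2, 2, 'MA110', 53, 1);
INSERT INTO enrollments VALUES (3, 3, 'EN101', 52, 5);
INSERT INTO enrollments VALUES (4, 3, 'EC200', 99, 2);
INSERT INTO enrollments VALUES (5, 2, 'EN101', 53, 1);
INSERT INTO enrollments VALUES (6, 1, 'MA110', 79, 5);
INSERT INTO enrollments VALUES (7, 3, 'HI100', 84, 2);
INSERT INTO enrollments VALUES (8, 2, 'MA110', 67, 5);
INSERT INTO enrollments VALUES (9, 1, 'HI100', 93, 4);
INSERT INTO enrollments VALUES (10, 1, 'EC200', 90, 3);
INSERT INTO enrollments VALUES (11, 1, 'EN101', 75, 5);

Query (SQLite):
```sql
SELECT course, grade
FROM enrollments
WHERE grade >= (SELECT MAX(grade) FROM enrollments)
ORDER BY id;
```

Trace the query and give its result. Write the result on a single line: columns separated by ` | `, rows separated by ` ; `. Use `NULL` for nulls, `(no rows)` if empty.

EC200 | 99

Scalar subquery: MAX(grade) over all enrollments rows = 99.
Keep rows where grade >= that value.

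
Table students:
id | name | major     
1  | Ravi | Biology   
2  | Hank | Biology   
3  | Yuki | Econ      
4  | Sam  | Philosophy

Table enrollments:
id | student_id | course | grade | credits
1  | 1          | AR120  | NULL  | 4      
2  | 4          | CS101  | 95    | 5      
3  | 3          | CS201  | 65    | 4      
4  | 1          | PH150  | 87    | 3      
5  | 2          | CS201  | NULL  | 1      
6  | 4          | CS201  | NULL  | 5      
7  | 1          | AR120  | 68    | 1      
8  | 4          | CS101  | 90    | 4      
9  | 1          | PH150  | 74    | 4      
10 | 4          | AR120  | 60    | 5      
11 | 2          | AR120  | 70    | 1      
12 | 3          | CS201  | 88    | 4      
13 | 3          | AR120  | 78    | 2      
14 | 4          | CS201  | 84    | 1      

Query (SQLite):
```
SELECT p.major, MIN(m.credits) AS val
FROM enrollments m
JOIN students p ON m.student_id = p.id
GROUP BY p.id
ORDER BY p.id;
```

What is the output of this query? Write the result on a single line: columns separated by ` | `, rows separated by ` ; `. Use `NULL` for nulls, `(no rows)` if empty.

Join each enrollments row to its students via student_id.
Group joined rows by students.id; compute MIN(m.credits) per group.
  1: ids {1, 4, 7, 9} → MIN(m.credits)=1
  2: ids {5, 11} → MIN(m.credits)=1
  3: ids {3, 12, 13} → MIN(m.credits)=2
  4: ids {2, 6, 8, 10, 14} → MIN(m.credits)=1

Biology | 1 ; Biology | 1 ; Econ | 2 ; Philosophy | 1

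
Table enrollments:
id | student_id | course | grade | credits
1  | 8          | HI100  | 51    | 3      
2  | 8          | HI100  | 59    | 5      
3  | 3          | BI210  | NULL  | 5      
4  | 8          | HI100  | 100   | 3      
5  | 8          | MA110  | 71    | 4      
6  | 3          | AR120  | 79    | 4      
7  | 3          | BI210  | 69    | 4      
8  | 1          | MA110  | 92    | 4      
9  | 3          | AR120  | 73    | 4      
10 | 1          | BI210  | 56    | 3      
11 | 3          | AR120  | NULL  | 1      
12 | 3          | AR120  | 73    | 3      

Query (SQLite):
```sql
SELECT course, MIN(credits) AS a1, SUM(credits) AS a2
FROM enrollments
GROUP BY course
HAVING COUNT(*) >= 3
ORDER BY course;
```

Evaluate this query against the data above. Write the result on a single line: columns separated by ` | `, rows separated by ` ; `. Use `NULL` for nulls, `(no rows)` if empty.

AR120 | 1 | 12 ; BI210 | 3 | 12 ; HI100 | 3 | 11

Group enrollments by course.
Per group compute: MIN(credits), SUM(credits).
HAVING: drop groups with fewer than 3 rows.
  AR120: ids {6, 9, 11, 12} → MIN(credits)=1, SUM(credits)=12
  BI210: ids {3, 7, 10} → MIN(credits)=3, SUM(credits)=12
  HI100: ids {1, 2, 4} → MIN(credits)=3, SUM(credits)=11
  MA110: ids {5, 8} → MIN(credits)=4, SUM(credits)=8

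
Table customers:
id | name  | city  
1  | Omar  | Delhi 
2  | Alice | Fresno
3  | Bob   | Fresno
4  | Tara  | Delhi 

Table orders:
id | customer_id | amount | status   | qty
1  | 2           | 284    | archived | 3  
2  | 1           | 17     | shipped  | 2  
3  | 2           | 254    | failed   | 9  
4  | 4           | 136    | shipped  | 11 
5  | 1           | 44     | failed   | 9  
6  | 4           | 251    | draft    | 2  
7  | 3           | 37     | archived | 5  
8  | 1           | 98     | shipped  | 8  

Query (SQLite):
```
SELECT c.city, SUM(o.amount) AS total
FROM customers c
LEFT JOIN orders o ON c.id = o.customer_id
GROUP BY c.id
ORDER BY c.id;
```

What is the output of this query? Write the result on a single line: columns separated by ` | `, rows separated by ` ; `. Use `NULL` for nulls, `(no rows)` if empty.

LEFT JOIN keeps every customers row; unmatched ones get NULL for orders columns.
Group by customers.id and compute SUM(o.amount). SUM over an all-NULL group is NULL.
  1: ids {2, 5, 8} → SUM(o.amount)=159
  2: ids {1, 3} → SUM(o.amount)=538
  3: ids {7} → SUM(o.amount)=37
  4: ids {4, 6} → SUM(o.amount)=387

Delhi | 159 ; Fresno | 538 ; Fresno | 37 ; Delhi | 387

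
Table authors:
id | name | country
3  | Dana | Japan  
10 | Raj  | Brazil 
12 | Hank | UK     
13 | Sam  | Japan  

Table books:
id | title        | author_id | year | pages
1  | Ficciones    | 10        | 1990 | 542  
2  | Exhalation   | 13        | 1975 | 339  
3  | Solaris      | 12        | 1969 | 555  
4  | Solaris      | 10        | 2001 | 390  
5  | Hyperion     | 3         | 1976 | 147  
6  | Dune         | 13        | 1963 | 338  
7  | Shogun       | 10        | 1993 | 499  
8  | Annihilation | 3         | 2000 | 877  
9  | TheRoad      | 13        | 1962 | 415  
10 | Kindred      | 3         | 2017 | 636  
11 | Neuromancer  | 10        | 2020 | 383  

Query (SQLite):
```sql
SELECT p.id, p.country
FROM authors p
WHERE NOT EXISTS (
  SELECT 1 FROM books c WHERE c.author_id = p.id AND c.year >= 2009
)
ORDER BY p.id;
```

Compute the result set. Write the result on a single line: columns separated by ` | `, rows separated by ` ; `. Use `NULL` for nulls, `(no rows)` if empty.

12 | UK ; 13 | Japan

For each authors row, check whether any books with matching author_id has year >= 2009.
Keep rows where that is false.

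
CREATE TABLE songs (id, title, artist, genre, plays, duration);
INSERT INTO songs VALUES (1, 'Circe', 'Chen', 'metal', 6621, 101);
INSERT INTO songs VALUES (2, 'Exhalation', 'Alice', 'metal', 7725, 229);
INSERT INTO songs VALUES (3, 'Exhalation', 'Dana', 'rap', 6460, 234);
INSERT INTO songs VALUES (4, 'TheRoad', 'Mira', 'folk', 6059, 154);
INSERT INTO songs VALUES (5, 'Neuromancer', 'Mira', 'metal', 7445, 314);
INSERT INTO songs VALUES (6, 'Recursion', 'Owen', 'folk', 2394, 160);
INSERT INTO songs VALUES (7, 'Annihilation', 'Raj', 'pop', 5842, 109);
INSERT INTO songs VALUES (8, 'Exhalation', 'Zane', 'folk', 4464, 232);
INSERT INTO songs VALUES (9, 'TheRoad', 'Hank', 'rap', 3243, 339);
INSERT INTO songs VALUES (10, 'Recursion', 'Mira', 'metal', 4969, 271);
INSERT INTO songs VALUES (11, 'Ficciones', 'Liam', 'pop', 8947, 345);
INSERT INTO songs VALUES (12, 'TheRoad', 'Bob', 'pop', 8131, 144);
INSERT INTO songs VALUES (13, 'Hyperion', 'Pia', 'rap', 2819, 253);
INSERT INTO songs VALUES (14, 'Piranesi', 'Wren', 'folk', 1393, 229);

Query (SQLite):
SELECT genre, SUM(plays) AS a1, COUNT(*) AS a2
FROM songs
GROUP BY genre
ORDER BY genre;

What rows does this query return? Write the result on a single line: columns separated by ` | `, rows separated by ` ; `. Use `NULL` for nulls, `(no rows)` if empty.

Group songs by genre.
Per group compute: SUM(plays), COUNT(*).
  folk: ids {4, 6, 8, 14} → SUM(plays)=14310, COUNT(*)=4
  metal: ids {1, 2, 5, 10} → SUM(plays)=26760, COUNT(*)=4
  pop: ids {7, 11, 12} → SUM(plays)=22920, COUNT(*)=3
  rap: ids {3, 9, 13} → SUM(plays)=12522, COUNT(*)=3

folk | 14310 | 4 ; metal | 26760 | 4 ; pop | 22920 | 3 ; rap | 12522 | 3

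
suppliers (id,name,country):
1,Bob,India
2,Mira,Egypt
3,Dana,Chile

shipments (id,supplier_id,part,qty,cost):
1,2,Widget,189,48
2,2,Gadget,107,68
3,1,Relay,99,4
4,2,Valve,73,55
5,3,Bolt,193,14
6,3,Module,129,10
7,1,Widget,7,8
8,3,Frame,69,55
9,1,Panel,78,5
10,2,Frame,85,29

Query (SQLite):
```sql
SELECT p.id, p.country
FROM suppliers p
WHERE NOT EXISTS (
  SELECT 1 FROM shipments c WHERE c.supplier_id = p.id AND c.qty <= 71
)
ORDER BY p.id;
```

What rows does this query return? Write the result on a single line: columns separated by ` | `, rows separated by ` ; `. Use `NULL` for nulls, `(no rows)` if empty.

For each suppliers row, check whether any shipments with matching supplier_id has qty <= 71.
Keep rows where that is false.

2 | Egypt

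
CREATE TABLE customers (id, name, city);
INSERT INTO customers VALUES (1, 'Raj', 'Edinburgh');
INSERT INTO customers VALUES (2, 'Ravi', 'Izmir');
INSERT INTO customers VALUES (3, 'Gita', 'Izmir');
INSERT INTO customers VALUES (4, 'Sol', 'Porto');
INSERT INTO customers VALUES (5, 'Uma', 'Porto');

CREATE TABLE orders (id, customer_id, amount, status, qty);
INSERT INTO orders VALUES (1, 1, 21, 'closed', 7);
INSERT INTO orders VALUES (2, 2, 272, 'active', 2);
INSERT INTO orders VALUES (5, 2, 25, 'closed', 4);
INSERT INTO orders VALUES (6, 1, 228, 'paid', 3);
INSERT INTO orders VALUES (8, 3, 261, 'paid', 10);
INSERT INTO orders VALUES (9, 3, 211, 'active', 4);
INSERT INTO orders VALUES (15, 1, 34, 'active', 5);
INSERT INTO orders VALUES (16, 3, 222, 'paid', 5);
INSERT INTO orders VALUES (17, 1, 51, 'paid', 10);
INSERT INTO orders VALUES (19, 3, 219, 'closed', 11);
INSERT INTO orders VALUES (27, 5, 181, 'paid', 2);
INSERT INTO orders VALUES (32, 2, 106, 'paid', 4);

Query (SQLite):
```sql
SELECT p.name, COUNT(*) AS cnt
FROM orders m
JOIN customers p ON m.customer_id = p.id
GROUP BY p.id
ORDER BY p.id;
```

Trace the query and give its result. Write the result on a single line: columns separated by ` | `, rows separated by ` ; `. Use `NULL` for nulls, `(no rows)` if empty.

Join each orders row to its customers via customer_id.
Group joined rows by customers.id; compute COUNT(*) per group.
  1: ids {1, 6, 15, 17} → COUNT(*)=4
  2: ids {2, 5, 32} → COUNT(*)=3
  3: ids {8, 9, 16, 19} → COUNT(*)=4
  5: ids {27} → COUNT(*)=1

Raj | 4 ; Ravi | 3 ; Gita | 4 ; Uma | 1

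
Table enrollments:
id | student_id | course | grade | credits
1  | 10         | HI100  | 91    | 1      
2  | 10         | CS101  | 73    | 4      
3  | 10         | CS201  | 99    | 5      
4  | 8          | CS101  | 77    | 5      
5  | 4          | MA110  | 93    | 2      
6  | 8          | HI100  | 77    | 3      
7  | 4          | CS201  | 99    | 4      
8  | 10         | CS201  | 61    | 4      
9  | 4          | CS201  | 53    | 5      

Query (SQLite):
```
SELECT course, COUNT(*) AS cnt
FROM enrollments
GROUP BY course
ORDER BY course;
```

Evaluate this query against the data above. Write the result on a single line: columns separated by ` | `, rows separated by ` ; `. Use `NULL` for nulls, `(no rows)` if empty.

Partition enrollments by course; compute COUNT(*) within each group.
  CS101: ids {2, 4} → COUNT(*)=2
  CS201: ids {3, 7, 8, 9} → COUNT(*)=4
  HI100: ids {1, 6} → COUNT(*)=2
  MA110: ids {5} → COUNT(*)=1

CS101 | 2 ; CS201 | 4 ; HI100 | 2 ; MA110 | 1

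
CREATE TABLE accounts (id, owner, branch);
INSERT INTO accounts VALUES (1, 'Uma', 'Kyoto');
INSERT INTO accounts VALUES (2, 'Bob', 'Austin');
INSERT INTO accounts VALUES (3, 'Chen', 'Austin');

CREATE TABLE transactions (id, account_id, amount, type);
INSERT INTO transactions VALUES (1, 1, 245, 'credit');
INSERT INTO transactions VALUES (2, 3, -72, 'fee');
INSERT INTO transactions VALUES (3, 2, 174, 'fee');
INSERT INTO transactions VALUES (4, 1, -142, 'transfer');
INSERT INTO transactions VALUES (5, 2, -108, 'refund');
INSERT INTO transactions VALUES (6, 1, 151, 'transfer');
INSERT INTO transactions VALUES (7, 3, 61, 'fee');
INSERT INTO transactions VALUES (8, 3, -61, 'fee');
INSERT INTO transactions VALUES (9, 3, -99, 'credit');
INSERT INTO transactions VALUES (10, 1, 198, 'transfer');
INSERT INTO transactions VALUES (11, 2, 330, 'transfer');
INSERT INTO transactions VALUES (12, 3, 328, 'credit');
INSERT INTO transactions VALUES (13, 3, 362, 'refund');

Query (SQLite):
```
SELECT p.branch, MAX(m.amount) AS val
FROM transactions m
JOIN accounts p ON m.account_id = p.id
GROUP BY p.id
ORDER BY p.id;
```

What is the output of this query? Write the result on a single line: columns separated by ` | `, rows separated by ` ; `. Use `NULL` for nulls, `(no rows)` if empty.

Kyoto | 245 ; Austin | 330 ; Austin | 362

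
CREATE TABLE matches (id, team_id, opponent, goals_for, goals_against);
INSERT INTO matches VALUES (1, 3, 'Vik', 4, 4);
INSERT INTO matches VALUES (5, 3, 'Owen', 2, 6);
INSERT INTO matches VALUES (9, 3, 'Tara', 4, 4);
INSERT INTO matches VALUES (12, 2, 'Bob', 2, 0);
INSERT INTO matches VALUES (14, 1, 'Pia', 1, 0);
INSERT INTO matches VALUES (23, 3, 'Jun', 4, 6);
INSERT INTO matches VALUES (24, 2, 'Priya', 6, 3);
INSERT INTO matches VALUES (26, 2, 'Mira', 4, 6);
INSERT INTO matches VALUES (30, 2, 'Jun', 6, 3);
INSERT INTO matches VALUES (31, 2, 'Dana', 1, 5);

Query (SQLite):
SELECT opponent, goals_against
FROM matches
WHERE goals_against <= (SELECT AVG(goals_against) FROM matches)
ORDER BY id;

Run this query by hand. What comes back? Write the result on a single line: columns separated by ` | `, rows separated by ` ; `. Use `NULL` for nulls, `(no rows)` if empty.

Scalar subquery: AVG(goals_against) over all matches rows = 3.7.
Keep rows where goals_against <= that value.

Bob | 0 ; Pia | 0 ; Priya | 3 ; Jun | 3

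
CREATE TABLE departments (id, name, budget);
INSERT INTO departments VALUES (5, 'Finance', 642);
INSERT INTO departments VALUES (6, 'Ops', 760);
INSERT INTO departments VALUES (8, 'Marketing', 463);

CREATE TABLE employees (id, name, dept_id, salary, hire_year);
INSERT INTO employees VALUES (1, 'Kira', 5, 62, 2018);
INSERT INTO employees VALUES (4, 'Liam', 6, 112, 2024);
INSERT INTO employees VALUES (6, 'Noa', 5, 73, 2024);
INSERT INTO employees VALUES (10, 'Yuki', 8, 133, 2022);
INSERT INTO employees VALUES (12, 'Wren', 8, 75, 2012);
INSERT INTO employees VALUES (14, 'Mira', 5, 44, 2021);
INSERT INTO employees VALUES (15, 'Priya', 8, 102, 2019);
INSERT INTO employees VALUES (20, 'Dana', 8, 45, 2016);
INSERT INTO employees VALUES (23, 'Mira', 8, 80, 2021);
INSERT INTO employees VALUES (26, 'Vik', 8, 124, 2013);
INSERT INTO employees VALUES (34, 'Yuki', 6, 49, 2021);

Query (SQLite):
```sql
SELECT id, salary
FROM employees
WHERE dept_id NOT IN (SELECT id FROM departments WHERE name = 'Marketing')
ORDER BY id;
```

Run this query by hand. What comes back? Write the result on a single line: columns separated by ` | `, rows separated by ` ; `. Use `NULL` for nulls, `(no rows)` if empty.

1 | 62 ; 4 | 112 ; 6 | 73 ; 14 | 44 ; 34 | 49

Inner query: departments.id where name = 'Marketing'.
Outer: keep employees rows whose dept_id is not in that set.
Inner query → {8}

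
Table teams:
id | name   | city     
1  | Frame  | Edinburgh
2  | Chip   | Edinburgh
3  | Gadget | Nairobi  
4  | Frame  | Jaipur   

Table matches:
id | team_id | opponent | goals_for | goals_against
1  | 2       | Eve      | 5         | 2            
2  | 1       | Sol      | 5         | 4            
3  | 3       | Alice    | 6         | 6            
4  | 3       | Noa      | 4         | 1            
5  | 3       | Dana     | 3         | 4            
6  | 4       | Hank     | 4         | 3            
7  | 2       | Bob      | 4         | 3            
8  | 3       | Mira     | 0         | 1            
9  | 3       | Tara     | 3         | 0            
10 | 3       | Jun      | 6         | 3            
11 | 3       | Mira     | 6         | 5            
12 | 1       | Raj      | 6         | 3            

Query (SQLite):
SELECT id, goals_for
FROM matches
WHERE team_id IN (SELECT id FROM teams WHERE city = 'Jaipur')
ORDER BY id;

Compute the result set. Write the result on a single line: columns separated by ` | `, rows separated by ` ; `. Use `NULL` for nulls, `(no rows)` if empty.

6 | 4

Inner query: teams.id where city = 'Jaipur'.
Outer: keep matches rows whose team_id is in that set.
Inner query → {4}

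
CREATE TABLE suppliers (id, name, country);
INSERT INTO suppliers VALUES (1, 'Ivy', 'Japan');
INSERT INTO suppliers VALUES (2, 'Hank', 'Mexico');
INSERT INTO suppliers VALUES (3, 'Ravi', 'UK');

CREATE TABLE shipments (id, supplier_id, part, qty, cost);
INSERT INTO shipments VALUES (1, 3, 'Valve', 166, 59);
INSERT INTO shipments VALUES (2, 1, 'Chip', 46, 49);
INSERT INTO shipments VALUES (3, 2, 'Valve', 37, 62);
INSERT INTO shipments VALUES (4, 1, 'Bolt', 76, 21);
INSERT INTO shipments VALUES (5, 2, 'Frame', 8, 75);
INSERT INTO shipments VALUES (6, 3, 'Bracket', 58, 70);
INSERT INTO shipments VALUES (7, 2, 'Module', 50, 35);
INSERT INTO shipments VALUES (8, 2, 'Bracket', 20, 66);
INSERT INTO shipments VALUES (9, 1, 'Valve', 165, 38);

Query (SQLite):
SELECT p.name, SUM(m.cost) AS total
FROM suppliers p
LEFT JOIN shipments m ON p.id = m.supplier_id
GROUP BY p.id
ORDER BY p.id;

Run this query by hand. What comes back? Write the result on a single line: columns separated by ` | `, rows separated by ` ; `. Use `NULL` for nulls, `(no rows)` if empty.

Ivy | 108 ; Hank | 238 ; Ravi | 129

LEFT JOIN keeps every suppliers row; unmatched ones get NULL for shipments columns.
Group by suppliers.id and compute SUM(m.cost). SUM over an all-NULL group is NULL.
  1: ids {2, 4, 9} → SUM(m.cost)=108
  2: ids {3, 5, 7, 8} → SUM(m.cost)=238
  3: ids {1, 6} → SUM(m.cost)=129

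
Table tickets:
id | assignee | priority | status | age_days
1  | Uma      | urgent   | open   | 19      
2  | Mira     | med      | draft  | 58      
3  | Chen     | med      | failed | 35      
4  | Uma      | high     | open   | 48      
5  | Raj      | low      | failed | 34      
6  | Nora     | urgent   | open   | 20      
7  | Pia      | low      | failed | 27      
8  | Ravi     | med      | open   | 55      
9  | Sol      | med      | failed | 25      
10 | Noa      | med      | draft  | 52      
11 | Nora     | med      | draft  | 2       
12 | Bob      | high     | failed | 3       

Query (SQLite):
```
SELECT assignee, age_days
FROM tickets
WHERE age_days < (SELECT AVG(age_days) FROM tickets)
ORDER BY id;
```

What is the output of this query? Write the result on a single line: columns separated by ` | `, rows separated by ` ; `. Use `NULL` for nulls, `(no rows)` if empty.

Scalar subquery: AVG(age_days) over all tickets rows = 31.5.
Keep rows where age_days < that value.

Uma | 19 ; Nora | 20 ; Pia | 27 ; Sol | 25 ; Nora | 2 ; Bob | 3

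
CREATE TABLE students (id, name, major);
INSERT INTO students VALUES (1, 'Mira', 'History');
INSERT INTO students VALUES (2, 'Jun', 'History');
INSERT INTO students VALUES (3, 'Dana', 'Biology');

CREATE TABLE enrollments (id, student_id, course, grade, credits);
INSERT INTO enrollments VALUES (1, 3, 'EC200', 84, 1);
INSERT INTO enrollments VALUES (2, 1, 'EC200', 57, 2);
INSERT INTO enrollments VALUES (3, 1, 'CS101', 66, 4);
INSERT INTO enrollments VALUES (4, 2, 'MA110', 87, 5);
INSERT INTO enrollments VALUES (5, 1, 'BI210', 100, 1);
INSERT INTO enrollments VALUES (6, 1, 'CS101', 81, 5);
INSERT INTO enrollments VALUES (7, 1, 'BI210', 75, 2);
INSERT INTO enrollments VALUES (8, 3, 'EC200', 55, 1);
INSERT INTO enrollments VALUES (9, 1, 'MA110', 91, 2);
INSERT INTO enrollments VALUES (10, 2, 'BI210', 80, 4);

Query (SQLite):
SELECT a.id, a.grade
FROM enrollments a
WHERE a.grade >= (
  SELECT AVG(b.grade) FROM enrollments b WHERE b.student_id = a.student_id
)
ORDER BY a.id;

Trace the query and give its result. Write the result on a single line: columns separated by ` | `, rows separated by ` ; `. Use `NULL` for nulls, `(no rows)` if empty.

1 | 84 ; 4 | 87 ; 5 | 100 ; 6 | 81 ; 9 | 91

For each enrollments row a, compute AVG(grade) over rows sharing a.student_id.
Keep row a if a.grade >= that per-group AVG.
  student_id=1: AVG(grade) = 78.333333
  student_id=2: AVG(grade) = 83.5
  student_id=3: AVG(grade) = 69.5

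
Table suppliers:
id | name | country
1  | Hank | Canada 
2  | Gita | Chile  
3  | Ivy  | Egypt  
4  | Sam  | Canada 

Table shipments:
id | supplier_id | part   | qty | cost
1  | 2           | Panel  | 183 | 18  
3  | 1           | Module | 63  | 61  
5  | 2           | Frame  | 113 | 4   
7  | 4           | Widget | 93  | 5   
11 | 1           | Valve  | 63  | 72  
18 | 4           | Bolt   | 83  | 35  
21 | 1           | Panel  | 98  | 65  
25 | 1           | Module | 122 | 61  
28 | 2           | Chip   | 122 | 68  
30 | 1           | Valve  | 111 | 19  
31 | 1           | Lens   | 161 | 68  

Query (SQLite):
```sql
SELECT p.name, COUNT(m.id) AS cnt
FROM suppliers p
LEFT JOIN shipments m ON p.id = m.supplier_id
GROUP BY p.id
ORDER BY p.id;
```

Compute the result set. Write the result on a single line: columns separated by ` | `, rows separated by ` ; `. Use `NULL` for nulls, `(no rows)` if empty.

LEFT JOIN keeps every suppliers row; unmatched ones get NULL for shipments columns.
Group by suppliers.id and compute COUNT(m.id). COUNT(col) of an all-NULL group is 0.
  1: ids {3, 11, 21, 25, 30, 31} → COUNT(m.id)=6
  2: ids {1, 5, 28} → COUNT(m.id)=3
  3: ids {—} → COUNT(m.id)=0
  4: ids {7, 18} → COUNT(m.id)=2

Hank | 6 ; Gita | 3 ; Ivy | 0 ; Sam | 2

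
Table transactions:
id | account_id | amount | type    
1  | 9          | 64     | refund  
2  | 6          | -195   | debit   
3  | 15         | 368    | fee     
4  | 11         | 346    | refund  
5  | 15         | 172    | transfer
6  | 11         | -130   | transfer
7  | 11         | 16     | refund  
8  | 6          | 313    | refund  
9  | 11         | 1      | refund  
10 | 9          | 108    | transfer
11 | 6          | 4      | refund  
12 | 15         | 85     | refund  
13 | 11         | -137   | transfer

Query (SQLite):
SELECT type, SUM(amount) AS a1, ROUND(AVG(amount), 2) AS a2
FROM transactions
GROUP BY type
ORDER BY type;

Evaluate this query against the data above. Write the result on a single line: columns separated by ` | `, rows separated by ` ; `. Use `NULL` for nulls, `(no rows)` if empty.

Group transactions by type.
Per group compute: SUM(amount), ROUND(AVG(amount), 2).
  debit: ids {2} → SUM(amount)=-195, ROUND(AVG(amount), 2)=-195
  fee: ids {3} → SUM(amount)=368, ROUND(AVG(amount), 2)=368
  refund: ids {1, 4, 7, 8, 9, 11, 12} → SUM(amount)=829, ROUND(AVG(amount), 2)=118.43
  transfer: ids {5, 6, 10, 13} → SUM(amount)=13, ROUND(AVG(amount), 2)=3.25

debit | -195 | -195 ; fee | 368 | 368 ; refund | 829 | 118.43 ; transfer | 13 | 3.25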